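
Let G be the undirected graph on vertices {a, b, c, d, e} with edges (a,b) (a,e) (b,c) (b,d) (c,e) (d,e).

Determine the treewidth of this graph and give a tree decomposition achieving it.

Treewidth 2.
Bags: B1 = {b, d, e}  B2 = {b, c, e}  B3 = {a, b, e}
Tree: B1–B2, B2–B3

The largest bag has 3 vertices, giving width 2; this decomposition certifies tw(G) ≤ 2. For the lower bound, G contains the cycle e–d–b–c–e, so G is not a forest; only forests have treewidth ≤ 1, hence tw(G) ≥ 2. Therefore the treewidth is 2.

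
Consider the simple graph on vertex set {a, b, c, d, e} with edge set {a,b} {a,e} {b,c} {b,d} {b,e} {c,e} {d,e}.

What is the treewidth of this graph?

A width-2 tree decomposition is:
Bags: B1 = {b, d, e}  B2 = {a, b, e}  B3 = {b, c, e}
Tree: B1–B2, B1–B3
Each bag holds 3 vertices, so the decomposition has width 2, which upper-bounds the treewidth. On the other hand G contains the 3-clique {b, d, e}. A clique must lie in a single bag of any decomposition, so no decomposition can have width below 2. The upper and lower bounds meet at 2, so that is the treewidth.

2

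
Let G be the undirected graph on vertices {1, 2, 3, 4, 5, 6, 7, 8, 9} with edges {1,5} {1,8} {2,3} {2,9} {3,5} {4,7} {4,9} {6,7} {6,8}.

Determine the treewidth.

2

A width-2 tree decomposition is:
Bags: B1 = {6, 7, 8}  B2 = {1, 7, 8}  B3 = {1, 5, 7}  B4 = {3, 5, 7}  B5 = {2, 3, 7}  B6 = {2, 7, 9}  B7 = {4, 7, 9}
Tree: B1–B2, B2–B3, B3–B4, B4–B5, B5–B6, B6–B7
Each bag holds 3 vertices, so the decomposition has width 2, which upper-bounds the treewidth. Since 7–6–8–1–5–3–2–9–4–7 is a cycle in G, G is not acyclic. Forests are exactly the graphs of treewidth ≤ 1, so tw(G) ≥ 2. Therefore the treewidth is 2.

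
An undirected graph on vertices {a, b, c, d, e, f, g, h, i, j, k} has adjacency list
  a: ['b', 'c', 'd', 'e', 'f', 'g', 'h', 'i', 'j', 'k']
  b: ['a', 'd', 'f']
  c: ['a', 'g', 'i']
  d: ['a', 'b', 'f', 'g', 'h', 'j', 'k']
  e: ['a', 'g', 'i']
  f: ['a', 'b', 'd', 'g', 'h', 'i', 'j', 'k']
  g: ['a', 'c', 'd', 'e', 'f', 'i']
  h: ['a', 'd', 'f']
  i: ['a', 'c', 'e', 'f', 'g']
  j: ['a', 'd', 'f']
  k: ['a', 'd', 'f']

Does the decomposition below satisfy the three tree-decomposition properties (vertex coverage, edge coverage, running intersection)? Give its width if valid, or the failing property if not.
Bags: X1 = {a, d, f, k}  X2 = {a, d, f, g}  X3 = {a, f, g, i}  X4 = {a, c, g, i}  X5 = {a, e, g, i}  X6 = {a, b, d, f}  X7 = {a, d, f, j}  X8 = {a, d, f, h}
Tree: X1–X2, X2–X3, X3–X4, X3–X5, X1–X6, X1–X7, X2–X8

Yes; width 3.

Checking the three conditions: (i) the bags cover all of {a, b, c, d, e, f, g, h, i, j, k}; (ii) for each edge, some bag contains both endpoints; (iii) the bags containing any fixed vertex form a subtree. All hold, so the decomposition is valid with width 4 − 1 = 3.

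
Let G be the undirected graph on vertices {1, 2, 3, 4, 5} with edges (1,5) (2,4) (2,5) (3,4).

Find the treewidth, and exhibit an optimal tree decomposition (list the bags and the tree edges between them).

Treewidth 1.
Bags: B1 = {1, 5}  B2 = {2, 5}  B3 = {2, 4}  B4 = {3, 4}
Tree: B1–B2, B2–B3, B3–B4

The largest bag has 2 vertices, giving width 1; this decomposition certifies tw(G) ≤ 1. Any graph with an edge has treewidth ≥ 1, and G has the edge 1–5. Combining the bounds, tw(G) = 1.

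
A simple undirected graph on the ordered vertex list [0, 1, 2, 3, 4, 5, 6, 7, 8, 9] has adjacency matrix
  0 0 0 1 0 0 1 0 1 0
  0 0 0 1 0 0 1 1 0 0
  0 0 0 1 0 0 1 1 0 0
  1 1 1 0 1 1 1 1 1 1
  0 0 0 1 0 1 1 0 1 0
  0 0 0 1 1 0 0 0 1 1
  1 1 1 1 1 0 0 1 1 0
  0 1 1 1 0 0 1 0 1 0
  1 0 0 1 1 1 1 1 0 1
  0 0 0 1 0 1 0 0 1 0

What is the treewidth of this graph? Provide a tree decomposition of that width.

Treewidth 3.
Bags: B1 = {3, 4, 6, 8}  B2 = {3, 6, 7, 8}  B3 = {3, 4, 5, 8}  B4 = {0, 3, 6, 8}  B5 = {2, 3, 6, 7}  B6 = {3, 5, 8, 9}  B7 = {1, 3, 6, 7}
Tree: B1–B2, B1–B3, B2–B4, B2–B5, B3–B6, B2–B7

Each bag holds 4 vertices, so the decomposition has width 3, which upper-bounds the treewidth. Conversely, {3, 5, 8, 9} is a clique of size 4, and the vertices of any clique must share a bag in every tree decomposition; so some bag has ≥ 4 vertices and tw(G) ≥ 3. Combining the bounds, tw(G) = 3.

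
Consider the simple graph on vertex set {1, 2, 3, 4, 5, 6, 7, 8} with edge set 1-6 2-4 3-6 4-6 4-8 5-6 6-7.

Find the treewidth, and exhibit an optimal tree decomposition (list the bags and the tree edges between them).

Treewidth 1.
Bags: B1 = {4, 6}  B2 = {3, 6}  B3 = {2, 4}  B4 = {5, 6}  B5 = {4, 8}  B6 = {6, 7}  B7 = {1, 6}
Tree: B1–B2, B1–B3, B2–B4, B1–B5, B1–B6, B6–B7

Each bag holds 2 vertices, so the decomposition has width 1, which upper-bounds the treewidth. Since G has at least one edge (e.g. 6–4), it is not an edgeless graph, so tw(G) ≥ 1. Combining the bounds, tw(G) = 1.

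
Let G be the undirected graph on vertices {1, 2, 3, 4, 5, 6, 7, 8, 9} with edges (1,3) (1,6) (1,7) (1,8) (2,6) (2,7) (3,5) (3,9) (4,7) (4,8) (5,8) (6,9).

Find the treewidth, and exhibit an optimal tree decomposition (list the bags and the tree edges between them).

Each bag holds 4 vertices, so the decomposition has width 3, which upper-bounds the treewidth. For the lower bound: the 4 vertex sets {3,5,9}, {6}, {1}, {2,4,7,8} are disjoint, each induces a connected subgraph, and every pair is joined by at least one edge of G. Contracting each set to a single vertex therefore yields K_{4} as a minor, and since treewidth is minor-monotone, tw(G) ≥ tw(K_{4}) = 3. Hence tw(G) = 3 exactly.

Treewidth 3.
Bags: B1 = {3, 5, 6, 9}  B2 = {1, 3, 5, 6}  B3 = {1, 5, 6, 8}  B4 = {1, 2, 6, 8}  B5 = {1, 2, 7, 8}  B6 = {2, 4, 7, 8}
Tree: B1–B2, B2–B3, B3–B4, B4–B5, B5–B6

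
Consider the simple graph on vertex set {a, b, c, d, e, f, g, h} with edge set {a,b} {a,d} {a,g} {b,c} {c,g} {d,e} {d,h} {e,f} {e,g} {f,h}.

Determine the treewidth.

2

A width-2 tree decomposition is:
Bags: B1 = {e, f, h}  B2 = {d, e, h}  B3 = {d, e, g}  B4 = {a, d, g}  B5 = {a, c, g}  B6 = {a, b, c}
Tree: B1–B2, B2–B3, B3–B4, B4–B5, B5–B6
The largest bag has 3 vertices, giving width 2; this decomposition certifies tw(G) ≤ 2. For the lower bound, G contains the cycle f–h–d–e–f, so G is not a forest; only forests have treewidth ≤ 1, hence tw(G) ≥ 2. The upper and lower bounds meet at 2, so that is the treewidth.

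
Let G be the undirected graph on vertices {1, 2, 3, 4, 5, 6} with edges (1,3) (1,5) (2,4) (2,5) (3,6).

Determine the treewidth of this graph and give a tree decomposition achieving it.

The largest bag has 2 vertices, giving width 1; this decomposition certifies tw(G) ≤ 1. G has an edge, so its treewidth is at least 1. Combining the bounds, tw(G) = 1.

Treewidth 1.
One optimal decomposition is:
Bags: B1 = {3, 6}  B2 = {1, 3}  B3 = {1, 5}  B4 = {2, 5}  B5 = {2, 4}
Tree: B1–B2, B2–B3, B3–B4, B4–B5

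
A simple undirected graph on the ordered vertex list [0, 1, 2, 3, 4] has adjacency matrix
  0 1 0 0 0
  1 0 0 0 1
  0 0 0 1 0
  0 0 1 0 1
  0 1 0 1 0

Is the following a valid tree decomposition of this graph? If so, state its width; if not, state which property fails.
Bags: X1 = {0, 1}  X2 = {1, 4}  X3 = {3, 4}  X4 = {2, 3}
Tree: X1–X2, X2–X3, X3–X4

Vertex coverage: the bags together contain {0, 1, 2, 3, 4}, the full vertex set. Edge coverage: each edge of G has both endpoints in at least one bag. Running intersection: for every vertex, the bags containing it form a connected subtree. All three properties hold, so this is a valid tree decomposition of width max|bag| − 1 = 1, and hence tw(G) ≤ 1.

Yes; width 1.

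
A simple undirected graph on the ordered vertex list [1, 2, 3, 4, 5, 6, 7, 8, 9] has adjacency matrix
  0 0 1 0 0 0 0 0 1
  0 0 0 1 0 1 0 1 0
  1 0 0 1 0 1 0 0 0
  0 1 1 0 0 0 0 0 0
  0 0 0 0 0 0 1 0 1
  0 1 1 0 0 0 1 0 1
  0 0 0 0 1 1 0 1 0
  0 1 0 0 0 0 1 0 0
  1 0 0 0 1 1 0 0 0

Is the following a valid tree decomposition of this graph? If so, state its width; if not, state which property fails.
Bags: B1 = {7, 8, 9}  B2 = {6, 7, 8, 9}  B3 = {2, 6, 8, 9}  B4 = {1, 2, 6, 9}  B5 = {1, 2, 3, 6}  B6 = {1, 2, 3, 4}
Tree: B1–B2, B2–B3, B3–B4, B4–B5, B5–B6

A tree decomposition must satisfy three properties: every vertex lies in some bag; for every edge, both endpoints lie together in some bag; and for every vertex, the bags containing it form a connected subtree. Here vertex 5 appears in no bag, so the decomposition is invalid.

No — vertex 5 appears in no bag.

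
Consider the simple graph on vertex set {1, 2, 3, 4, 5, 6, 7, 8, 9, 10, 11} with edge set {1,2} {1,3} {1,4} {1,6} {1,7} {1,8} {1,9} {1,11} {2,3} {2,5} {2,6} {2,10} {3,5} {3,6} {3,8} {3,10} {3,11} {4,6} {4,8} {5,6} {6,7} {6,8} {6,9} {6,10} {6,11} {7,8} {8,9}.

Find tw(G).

A width-3 tree decomposition is:
Bags: B1 = {1, 3, 6, 8}  B2 = {1, 2, 3, 6}  B3 = {1, 6, 8, 9}  B4 = {1, 6, 7, 8}  B5 = {2, 3, 5, 6}  B6 = {2, 3, 6, 10}  B7 = {1, 3, 6, 11}  B8 = {1, 4, 6, 8}
Tree: B1–B2, B1–B3, B3–B4, B2–B5, B2–B6, B2–B7, B4–B8
The largest bag has 4 vertices, giving width 3; this decomposition certifies tw(G) ≤ 3. For the lower bound, the 4 vertices {1, 6, 8, 9} are pairwise adjacent, and any tree decomposition puts a clique entirely inside one bag — forcing width ≥ 3. Hence tw(G) = 3 exactly.

3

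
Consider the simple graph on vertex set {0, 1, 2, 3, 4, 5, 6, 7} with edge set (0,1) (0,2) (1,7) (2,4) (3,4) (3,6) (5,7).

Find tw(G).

A width-1 tree decomposition is:
Bags: B1 = {5, 7}  B2 = {1, 7}  B3 = {0, 1}  B4 = {0, 2}  B5 = {2, 4}  B6 = {3, 4}  B7 = {3, 6}
Tree: B1–B2, B2–B3, B3–B4, B4–B5, B5–B6, B6–B7
The largest bag has 2 vertices, giving width 1; this decomposition certifies tw(G) ≤ 1. G has an edge, so its treewidth is at least 1. Combining the bounds, tw(G) = 1.

1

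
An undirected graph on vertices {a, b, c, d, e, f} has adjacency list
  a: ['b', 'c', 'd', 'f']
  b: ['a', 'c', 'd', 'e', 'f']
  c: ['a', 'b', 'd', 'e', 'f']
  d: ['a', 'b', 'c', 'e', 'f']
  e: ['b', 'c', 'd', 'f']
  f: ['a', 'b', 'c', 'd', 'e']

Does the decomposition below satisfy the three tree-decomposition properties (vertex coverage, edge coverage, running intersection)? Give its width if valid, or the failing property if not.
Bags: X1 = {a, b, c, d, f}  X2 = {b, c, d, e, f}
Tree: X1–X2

Yes; width 4.

Checking the three conditions: (i) the bags cover all of {a, b, c, d, e, f}; (ii) for each edge, some bag contains both endpoints; (iii) the bags containing any fixed vertex form a subtree. All hold, so the decomposition is valid with width 5 − 1 = 4.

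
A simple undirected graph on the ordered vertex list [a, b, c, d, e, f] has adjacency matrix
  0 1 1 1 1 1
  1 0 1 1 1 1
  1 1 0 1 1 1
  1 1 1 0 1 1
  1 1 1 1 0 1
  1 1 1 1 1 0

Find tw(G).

5

A width-5 tree decomposition is:
Bags: B1 = {a, b, c, d, e, f}
Tree: (single bag)
With just one bag of size 6, the width is 6 − 1 = 5, so tw(G) ≤ 5. Conversely, {a, b, c, d, e, f} is a clique of size 6, and the vertices of any clique must share a bag in every tree decomposition; so some bag has ≥ 6 vertices and tw(G) ≥ 5. Therefore the treewidth is 5.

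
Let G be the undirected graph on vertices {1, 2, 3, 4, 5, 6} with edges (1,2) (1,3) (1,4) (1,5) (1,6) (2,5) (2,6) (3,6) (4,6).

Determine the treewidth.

A width-2 tree decomposition is:
Bags: B1 = {1, 2, 5}  B2 = {1, 2, 6}  B3 = {1, 4, 6}  B4 = {1, 3, 6}
Tree: B1–B2, B2–B3, B3–B4
Each bag holds 3 vertices, so the decomposition has width 2, which upper-bounds the treewidth. On the other hand G contains the 3-clique {1, 2, 5}. A clique must lie in a single bag of any decomposition, so no decomposition can have width below 2. Combining the bounds, tw(G) = 2.

2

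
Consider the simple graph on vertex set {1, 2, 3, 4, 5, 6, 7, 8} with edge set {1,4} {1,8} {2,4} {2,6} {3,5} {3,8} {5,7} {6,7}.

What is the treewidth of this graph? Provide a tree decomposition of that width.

Each bag holds 3 vertices, so the decomposition has width 2, which upper-bounds the treewidth. For the lower bound, G contains the cycle 7–5–3–8–1–4–2–6–7, so G is not a forest; only forests have treewidth ≤ 1, hence tw(G) ≥ 2. Therefore the treewidth is 2.

Treewidth 2.
One optimal decomposition is:
Bags: B1 = {3, 5, 7}  B2 = {3, 7, 8}  B3 = {1, 7, 8}  B4 = {1, 4, 7}  B5 = {2, 4, 7}  B6 = {2, 6, 7}
Tree: B1–B2, B2–B3, B3–B4, B4–B5, B5–B6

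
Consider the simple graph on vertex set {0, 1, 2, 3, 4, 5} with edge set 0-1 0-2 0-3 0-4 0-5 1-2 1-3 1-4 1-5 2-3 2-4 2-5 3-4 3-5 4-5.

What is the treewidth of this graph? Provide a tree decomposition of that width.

Treewidth 5.
Bags: B1 = {0, 1, 2, 3, 4, 5}
Tree: (single bag)

A single bag containing all 6 vertices is trivially a valid decomposition of width 5. On the other hand G contains the 6-clique {0, 1, 2, 3, 4, 5}. A clique must lie in a single bag of any decomposition, so no decomposition can have width below 5. Hence tw(G) = 5 exactly.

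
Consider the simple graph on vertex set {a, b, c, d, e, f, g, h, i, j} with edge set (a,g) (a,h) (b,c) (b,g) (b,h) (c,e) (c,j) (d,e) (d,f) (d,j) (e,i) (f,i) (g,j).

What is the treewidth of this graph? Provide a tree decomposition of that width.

The largest bag has 3 vertices, giving width 2; this decomposition certifies tw(G) ≤ 2. For the lower bound, G contains the cycle a–h–b–g–a, so G is not a forest; only forests have treewidth ≤ 1, hence tw(G) ≥ 2. The upper and lower bounds meet at 2, so that is the treewidth.

Treewidth 2.
Bags: B1 = {a, g, h}  B2 = {b, g, h}  B3 = {b, g, j}  B4 = {b, c, j}  B5 = {c, d, j}  B6 = {c, d, e}  B7 = {d, e, f}  B8 = {e, f, i}
Tree: B1–B2, B2–B3, B3–B4, B4–B5, B5–B6, B6–B7, B7–B8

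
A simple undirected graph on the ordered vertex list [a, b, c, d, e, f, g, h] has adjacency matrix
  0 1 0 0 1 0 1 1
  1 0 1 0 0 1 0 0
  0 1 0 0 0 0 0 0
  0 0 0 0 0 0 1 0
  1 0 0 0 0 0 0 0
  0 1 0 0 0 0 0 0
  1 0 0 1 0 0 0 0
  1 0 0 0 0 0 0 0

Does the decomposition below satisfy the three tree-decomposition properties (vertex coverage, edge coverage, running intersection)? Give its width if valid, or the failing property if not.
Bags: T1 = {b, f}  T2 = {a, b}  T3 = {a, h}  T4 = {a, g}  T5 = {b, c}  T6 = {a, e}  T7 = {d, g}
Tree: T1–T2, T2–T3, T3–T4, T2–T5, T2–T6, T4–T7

Vertex coverage: the bags together contain {a, b, c, d, e, f, g, h}, the full vertex set. Edge coverage: each edge of G has both endpoints in at least one bag. Running intersection: for every vertex, the bags containing it form a connected subtree. All three properties hold, so this is a valid tree decomposition of width max|bag| − 1 = 1, and hence tw(G) ≤ 1.

Yes; width 1.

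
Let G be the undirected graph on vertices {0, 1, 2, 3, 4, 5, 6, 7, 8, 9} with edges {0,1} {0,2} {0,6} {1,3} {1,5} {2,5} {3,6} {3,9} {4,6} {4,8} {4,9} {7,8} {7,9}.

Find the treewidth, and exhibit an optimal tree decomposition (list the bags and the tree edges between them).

Every bag has size at most 3, so the width is 3 − 1 = 2 and tw(G) ≤ 2. Since 7–8–4–9–7 is a cycle in G, G is not acyclic. Forests are exactly the graphs of treewidth ≤ 1, so tw(G) ≥ 2. The upper and lower bounds meet at 2, so that is the treewidth.

Treewidth 2.
Bags: B1 = {7, 8, 9}  B2 = {4, 8, 9}  B3 = {3, 4, 9}  B4 = {3, 4, 6}  B5 = {1, 3, 6}  B6 = {0, 1, 6}  B7 = {0, 1, 5}  B8 = {0, 2, 5}
Tree: B1–B2, B2–B3, B3–B4, B4–B5, B5–B6, B6–B7, B7–B8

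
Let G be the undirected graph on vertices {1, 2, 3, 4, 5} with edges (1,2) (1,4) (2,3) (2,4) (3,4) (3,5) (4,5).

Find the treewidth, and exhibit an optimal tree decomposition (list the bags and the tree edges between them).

The largest bag has 3 vertices, giving width 2; this decomposition certifies tw(G) ≤ 2. Conversely, {1, 2, 4} is a clique of size 3, and the vertices of any clique must share a bag in every tree decomposition; so some bag has ≥ 3 vertices and tw(G) ≥ 2. Combining the bounds, tw(G) = 2.

Treewidth 2.
Bags: B1 = {1, 2, 4}  B2 = {2, 3, 4}  B3 = {3, 4, 5}
Tree: B1–B2, B2–B3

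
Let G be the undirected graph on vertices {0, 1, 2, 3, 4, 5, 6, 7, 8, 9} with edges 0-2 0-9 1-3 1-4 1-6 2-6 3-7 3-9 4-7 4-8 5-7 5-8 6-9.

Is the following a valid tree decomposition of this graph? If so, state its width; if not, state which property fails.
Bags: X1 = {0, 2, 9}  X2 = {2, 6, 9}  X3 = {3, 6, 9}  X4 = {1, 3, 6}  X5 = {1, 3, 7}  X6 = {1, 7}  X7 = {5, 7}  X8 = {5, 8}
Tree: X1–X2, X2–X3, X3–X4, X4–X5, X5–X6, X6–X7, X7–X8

A tree decomposition must satisfy three properties: every vertex lies in some bag; for every edge, both endpoints lie together in some bag; and for every vertex, the bags containing it form a connected subtree. Here vertex 4 appears in no bag, so the decomposition is invalid.

No — vertex 4 appears in no bag.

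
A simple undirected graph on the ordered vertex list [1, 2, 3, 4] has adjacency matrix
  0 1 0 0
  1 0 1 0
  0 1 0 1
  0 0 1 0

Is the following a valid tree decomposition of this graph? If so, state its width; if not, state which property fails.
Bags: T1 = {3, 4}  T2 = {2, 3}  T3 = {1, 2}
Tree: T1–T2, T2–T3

Checking the three conditions: (i) the bags cover all of {1, 2, 3, 4}; (ii) for each edge, some bag contains both endpoints; (iii) the bags containing any fixed vertex form a subtree. All hold, so the decomposition is valid with width 2 − 1 = 1.

Yes; width 1.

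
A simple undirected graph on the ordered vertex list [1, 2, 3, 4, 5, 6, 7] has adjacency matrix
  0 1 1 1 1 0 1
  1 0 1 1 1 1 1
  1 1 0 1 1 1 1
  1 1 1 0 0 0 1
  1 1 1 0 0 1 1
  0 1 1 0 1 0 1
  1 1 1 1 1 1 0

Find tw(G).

4

A width-4 tree decomposition is:
Bags: B1 = {1, 2, 3, 5, 7}  B2 = {2, 3, 5, 6, 7}  B3 = {1, 2, 3, 4, 7}
Tree: B1–B2, B1–B3
Every bag has size at most 5, so the width is 5 − 1 = 4 and tw(G) ≤ 4. For the lower bound, the 5 vertices {1, 2, 3, 4, 7} are pairwise adjacent, and any tree decomposition puts a clique entirely inside one bag — forcing width ≥ 4. Combining the bounds, tw(G) = 4.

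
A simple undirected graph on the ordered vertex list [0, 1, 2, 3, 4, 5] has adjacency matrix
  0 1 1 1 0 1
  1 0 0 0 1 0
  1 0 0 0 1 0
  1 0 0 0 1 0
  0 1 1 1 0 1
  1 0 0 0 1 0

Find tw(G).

A width-2 tree decomposition is:
Bags: B1 = {0, 3, 4}  B2 = {0, 4, 5}  B3 = {0, 1, 4}  B4 = {0, 2, 4}
Tree: B1–B2, B2–B3, B3–B4
Each bag holds 3 vertices, so the decomposition has width 2, which upper-bounds the treewidth. For the lower bound, G contains the cycle 4–3–0–5–4, so G is not a forest; only forests have treewidth ≤ 1, hence tw(G) ≥ 2. The upper and lower bounds meet at 2, so that is the treewidth.

2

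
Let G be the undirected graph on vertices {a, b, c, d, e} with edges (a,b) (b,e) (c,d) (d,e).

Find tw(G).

A width-1 tree decomposition is:
Bags: B1 = {c, d}  B2 = {d, e}  B3 = {b, e}  B4 = {a, b}
Tree: B1–B2, B2–B3, B3–B4
Each bag holds 2 vertices, so the decomposition has width 1, which upper-bounds the treewidth. Any graph with an edge has treewidth ≥ 1, and G has the edge d–c. Therefore the treewidth is 1.

1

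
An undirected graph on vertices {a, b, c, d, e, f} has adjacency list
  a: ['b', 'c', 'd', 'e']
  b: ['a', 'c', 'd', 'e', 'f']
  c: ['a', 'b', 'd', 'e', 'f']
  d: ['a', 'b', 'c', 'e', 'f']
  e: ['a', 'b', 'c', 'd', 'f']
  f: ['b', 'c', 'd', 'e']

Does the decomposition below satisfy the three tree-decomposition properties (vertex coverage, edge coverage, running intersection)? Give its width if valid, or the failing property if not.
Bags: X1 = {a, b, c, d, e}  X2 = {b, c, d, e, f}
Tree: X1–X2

Yes; width 4.

Checking the three conditions: (i) the bags cover all of {a, b, c, d, e, f}; (ii) for each edge, some bag contains both endpoints; (iii) the bags containing any fixed vertex form a subtree. All hold, so the decomposition is valid with width 5 − 1 = 4.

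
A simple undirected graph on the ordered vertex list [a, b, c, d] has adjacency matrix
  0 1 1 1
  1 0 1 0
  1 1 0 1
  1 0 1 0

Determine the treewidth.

A width-2 tree decomposition is:
Bags: B1 = {a, b, c}  B2 = {a, c, d}
Tree: B1–B2
The largest bag has 3 vertices, giving width 2; this decomposition certifies tw(G) ≤ 2. On the other hand G contains the 3-clique {a, c, d}. A clique must lie in a single bag of any decomposition, so no decomposition can have width below 2. Hence tw(G) = 2 exactly.

2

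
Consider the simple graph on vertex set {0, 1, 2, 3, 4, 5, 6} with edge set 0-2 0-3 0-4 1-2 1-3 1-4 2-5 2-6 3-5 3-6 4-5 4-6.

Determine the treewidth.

A width-3 tree decomposition is:
Bags: B1 = {1, 2, 3, 4}  B2 = {2, 3, 4, 5}  B3 = {2, 3, 4, 6}  B4 = {0, 2, 3, 4}
Tree: B1–B2, B2–B3, B3–B4
The largest bag has 4 vertices, giving width 3; this decomposition certifies tw(G) ≤ 3. For the lower bound: the 4 vertex sets {1,4}, {2,5}, {3}, {6} are disjoint, each induces a connected subgraph, and every pair is joined by at least one edge of G. Contracting each set to a single vertex therefore yields K_{4} as a minor, and since treewidth is minor-monotone, tw(G) ≥ tw(K_{4}) = 3. Therefore the treewidth is 3.

3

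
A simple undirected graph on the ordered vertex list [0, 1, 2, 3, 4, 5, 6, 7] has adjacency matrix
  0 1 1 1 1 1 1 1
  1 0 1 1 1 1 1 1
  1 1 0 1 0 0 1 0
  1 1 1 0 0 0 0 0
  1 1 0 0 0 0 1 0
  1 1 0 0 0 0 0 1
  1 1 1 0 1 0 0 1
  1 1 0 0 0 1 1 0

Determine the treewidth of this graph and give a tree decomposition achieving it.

Treewidth 3.
One optimal decomposition is:
Bags: B1 = {0, 1, 2, 6}  B2 = {0, 1, 6, 7}  B3 = {0, 1, 4, 6}  B4 = {0, 1, 5, 7}  B5 = {0, 1, 2, 3}
Tree: B1–B2, B1–B3, B2–B4, B1–B5

Every bag has size at most 4, so the width is 4 − 1 = 3 and tw(G) ≤ 3. For the lower bound, the 4 vertices {0, 1, 2, 3} are pairwise adjacent, and any tree decomposition puts a clique entirely inside one bag — forcing width ≥ 3. The upper and lower bounds meet at 3, so that is the treewidth.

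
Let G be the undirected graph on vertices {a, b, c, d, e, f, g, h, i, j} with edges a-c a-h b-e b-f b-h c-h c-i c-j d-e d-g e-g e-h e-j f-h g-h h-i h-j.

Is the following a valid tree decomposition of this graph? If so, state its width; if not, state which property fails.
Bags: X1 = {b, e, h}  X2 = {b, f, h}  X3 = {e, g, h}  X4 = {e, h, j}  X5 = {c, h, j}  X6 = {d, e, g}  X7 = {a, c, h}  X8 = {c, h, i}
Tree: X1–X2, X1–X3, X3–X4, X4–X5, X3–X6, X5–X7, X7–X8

Yes; width 2.

Vertex coverage: the bags together contain {a, b, c, d, e, f, g, h, i, j}, the full vertex set. Edge coverage: each edge of G has both endpoints in at least one bag. Running intersection: for every vertex, the bags containing it form a connected subtree. All three properties hold, so this is a valid tree decomposition of width max|bag| − 1 = 2, and hence tw(G) ≤ 2.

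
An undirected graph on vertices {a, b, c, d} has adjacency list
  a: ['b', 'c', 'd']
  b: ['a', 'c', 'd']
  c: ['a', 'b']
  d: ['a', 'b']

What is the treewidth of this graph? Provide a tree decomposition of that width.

Treewidth 2.
One such decomposition:
Bags: B1 = {a, b, c}  B2 = {a, b, d}
Tree: B1–B2

The largest bag has 3 vertices, giving width 2; this decomposition certifies tw(G) ≤ 2. For the lower bound, the 3 vertices {a, b, d} are pairwise adjacent, and any tree decomposition puts a clique entirely inside one bag — forcing width ≥ 2. Therefore the treewidth is 2.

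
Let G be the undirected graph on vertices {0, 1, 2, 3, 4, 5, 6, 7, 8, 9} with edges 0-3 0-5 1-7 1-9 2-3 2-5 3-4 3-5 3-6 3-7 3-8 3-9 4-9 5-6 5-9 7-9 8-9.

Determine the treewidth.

2

A width-2 tree decomposition is:
Bags: B1 = {1, 7, 9}  B2 = {3, 7, 9}  B3 = {3, 5, 9}  B4 = {3, 8, 9}  B5 = {3, 4, 9}  B6 = {0, 3, 5}  B7 = {2, 3, 5}  B8 = {3, 5, 6}
Tree: B1–B2, B2–B3, B2–B4, B2–B5, B3–B6, B6–B7, B6–B8
Each bag holds 3 vertices, so the decomposition has width 2, which upper-bounds the treewidth. On the other hand G contains the 3-clique {1, 7, 9}. A clique must lie in a single bag of any decomposition, so no decomposition can have width below 2. Hence tw(G) = 2 exactly.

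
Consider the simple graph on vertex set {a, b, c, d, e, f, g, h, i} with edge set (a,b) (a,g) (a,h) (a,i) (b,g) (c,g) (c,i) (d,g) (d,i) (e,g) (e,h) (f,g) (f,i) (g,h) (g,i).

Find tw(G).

2

A width-2 tree decomposition is:
Bags: B1 = {c, g, i}  B2 = {a, g, i}  B3 = {a, g, h}  B4 = {d, g, i}  B5 = {f, g, i}  B6 = {a, b, g}  B7 = {e, g, h}
Tree: B1–B2, B2–B3, B1–B4, B4–B5, B3–B6, B3–B7
The largest bag has 3 vertices, giving width 2; this decomposition certifies tw(G) ≤ 2. For the lower bound, the 3 vertices {e, g, h} are pairwise adjacent, and any tree decomposition puts a clique entirely inside one bag — forcing width ≥ 2. Combining the bounds, tw(G) = 2.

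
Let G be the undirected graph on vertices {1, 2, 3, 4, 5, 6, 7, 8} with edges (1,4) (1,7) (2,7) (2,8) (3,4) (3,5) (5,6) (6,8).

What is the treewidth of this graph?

A width-2 tree decomposition is:
Bags: B1 = {2, 6, 8}  B2 = {2, 6, 7}  B3 = {1, 6, 7}  B4 = {1, 4, 6}  B5 = {3, 4, 6}  B6 = {3, 5, 6}
Tree: B1–B2, B2–B3, B3–B4, B4–B5, B5–B6
Each bag holds 3 vertices, so the decomposition has width 2, which upper-bounds the treewidth. The edges 6–8–2–7–1–4–3–5–6 form a cycle, so G is not a tree and its treewidth is at least 2. Combining the bounds, tw(G) = 2.

2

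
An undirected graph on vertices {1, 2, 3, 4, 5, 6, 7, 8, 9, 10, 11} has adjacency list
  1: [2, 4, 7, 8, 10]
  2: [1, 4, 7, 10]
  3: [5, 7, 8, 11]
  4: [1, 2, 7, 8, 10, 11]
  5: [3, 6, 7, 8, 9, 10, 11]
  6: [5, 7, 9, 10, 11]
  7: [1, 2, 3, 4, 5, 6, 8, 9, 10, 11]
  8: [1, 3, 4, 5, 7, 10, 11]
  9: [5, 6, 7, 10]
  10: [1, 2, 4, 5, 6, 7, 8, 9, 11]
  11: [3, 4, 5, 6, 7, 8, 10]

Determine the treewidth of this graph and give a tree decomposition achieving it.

Treewidth 4.
One such decomposition:
Bags: B1 = {5, 7, 8, 10, 11}  B2 = {3, 5, 7, 8, 11}  B3 = {4, 7, 8, 10, 11}  B4 = {1, 4, 7, 8, 10}  B5 = {1, 2, 4, 7, 10}  B6 = {5, 6, 7, 10, 11}  B7 = {5, 6, 7, 9, 10}
Tree: B1–B2, B1–B3, B3–B4, B4–B5, B1–B6, B6–B7

Each bag holds 5 vertices, so the decomposition has width 4, which upper-bounds the treewidth. For the lower bound, the 5 vertices {5, 6, 7, 9, 10} are pairwise adjacent, and any tree decomposition puts a clique entirely inside one bag — forcing width ≥ 4. Therefore the treewidth is 4.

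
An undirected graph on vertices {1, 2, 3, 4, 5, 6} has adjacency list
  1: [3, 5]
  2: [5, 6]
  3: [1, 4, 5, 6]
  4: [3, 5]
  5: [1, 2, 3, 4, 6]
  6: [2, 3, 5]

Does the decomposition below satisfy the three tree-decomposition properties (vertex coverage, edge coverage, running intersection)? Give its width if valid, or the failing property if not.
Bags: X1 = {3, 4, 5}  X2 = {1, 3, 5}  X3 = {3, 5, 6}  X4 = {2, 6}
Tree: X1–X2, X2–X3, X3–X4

A tree decomposition must satisfy three properties: every vertex lies in some bag; for every edge, both endpoints lie together in some bag; and for every vertex, the bags containing it form a connected subtree. Here edge (5,2) lies in no bag, so the decomposition is invalid.

No — edge (5,2) lies in no bag.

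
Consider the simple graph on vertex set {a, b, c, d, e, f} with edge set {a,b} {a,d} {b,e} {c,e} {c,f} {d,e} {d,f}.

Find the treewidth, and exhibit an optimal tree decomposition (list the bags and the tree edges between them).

Every bag has size at most 3, so the width is 3 − 1 = 2 and tw(G) ≤ 2. For the lower bound, G contains the cycle a–b–e–d–a, so G is not a forest; only forests have treewidth ≤ 1, hence tw(G) ≥ 2. Therefore the treewidth is 2.

Treewidth 2.
Bags: B1 = {a, b, d}  B2 = {b, d, e}  B3 = {d, e, f}  B4 = {c, e, f}
Tree: B1–B2, B2–B3, B3–B4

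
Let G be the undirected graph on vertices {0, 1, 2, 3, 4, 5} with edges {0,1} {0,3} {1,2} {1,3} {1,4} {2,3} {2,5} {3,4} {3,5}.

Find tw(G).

A width-2 tree decomposition is:
Bags: B1 = {0, 1, 3}  B2 = {1, 2, 3}  B3 = {2, 3, 5}  B4 = {1, 3, 4}
Tree: B1–B2, B2–B3, B2–B4
Each bag holds 3 vertices, so the decomposition has width 2, which upper-bounds the treewidth. On the other hand G contains the 3-clique {0, 1, 3}. A clique must lie in a single bag of any decomposition, so no decomposition can have width below 2. Combining the bounds, tw(G) = 2.

2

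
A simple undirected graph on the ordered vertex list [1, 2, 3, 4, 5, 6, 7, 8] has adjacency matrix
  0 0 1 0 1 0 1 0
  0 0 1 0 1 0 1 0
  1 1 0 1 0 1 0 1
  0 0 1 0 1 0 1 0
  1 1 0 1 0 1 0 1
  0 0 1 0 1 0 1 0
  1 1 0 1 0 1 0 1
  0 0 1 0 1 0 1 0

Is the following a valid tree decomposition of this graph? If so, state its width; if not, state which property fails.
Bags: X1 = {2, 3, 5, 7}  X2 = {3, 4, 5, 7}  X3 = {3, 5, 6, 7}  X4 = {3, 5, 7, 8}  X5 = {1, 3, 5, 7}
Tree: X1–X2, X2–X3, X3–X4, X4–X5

Vertex coverage: the bags together contain {1, 2, 3, 4, 5, 6, 7, 8}, the full vertex set. Edge coverage: each edge of G has both endpoints in at least one bag. Running intersection: for every vertex, the bags containing it form a connected subtree. All three properties hold, so this is a valid tree decomposition of width max|bag| − 1 = 3, and hence tw(G) ≤ 3.

Yes; width 3.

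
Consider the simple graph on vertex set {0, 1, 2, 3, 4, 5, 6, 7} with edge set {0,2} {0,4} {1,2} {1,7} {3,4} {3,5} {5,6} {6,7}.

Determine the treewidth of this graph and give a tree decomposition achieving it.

Every bag has size at most 3, so the width is 3 − 1 = 2 and tw(G) ≤ 2. For the lower bound, G contains the cycle 4–0–2–1–7–6–5–3–4, so G is not a forest; only forests have treewidth ≤ 1, hence tw(G) ≥ 2. Therefore the treewidth is 2.

Treewidth 2.
One optimal decomposition is:
Bags: B1 = {0, 2, 4}  B2 = {1, 2, 4}  B3 = {1, 4, 7}  B4 = {4, 6, 7}  B5 = {4, 5, 6}  B6 = {3, 4, 5}
Tree: B1–B2, B2–B3, B3–B4, B4–B5, B5–B6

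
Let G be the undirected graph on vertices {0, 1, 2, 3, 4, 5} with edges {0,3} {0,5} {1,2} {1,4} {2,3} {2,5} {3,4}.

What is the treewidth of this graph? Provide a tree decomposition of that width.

Treewidth 2.
One optimal decomposition is:
Bags: B1 = {1, 2, 4}  B2 = {2, 3, 4}  B3 = {2, 3, 5}  B4 = {0, 3, 5}
Tree: B1–B2, B2–B3, B3–B4

Each bag holds 3 vertices, so the decomposition has width 2, which upper-bounds the treewidth. Since 1–4–3–2–1 is a cycle in G, G is not acyclic. Forests are exactly the graphs of treewidth ≤ 1, so tw(G) ≥ 2. Hence tw(G) = 2 exactly.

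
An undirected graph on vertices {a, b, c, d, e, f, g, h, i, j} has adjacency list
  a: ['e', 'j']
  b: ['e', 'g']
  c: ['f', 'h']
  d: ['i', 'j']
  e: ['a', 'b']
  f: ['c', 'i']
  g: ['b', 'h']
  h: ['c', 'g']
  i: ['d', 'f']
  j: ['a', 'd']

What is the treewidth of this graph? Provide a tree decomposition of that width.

Each bag holds 3 vertices, so the decomposition has width 2, which upper-bounds the treewidth. Since c–h–g–b–e–a–j–d–i–f–c is a cycle in G, G is not acyclic. Forests are exactly the graphs of treewidth ≤ 1, so tw(G) ≥ 2. The upper and lower bounds meet at 2, so that is the treewidth.

Treewidth 2.
One such decomposition:
Bags: B1 = {c, g, h}  B2 = {b, c, g}  B3 = {b, c, e}  B4 = {a, c, e}  B5 = {a, c, j}  B6 = {c, d, j}  B7 = {c, d, i}  B8 = {c, f, i}
Tree: B1–B2, B2–B3, B3–B4, B4–B5, B5–B6, B6–B7, B7–B8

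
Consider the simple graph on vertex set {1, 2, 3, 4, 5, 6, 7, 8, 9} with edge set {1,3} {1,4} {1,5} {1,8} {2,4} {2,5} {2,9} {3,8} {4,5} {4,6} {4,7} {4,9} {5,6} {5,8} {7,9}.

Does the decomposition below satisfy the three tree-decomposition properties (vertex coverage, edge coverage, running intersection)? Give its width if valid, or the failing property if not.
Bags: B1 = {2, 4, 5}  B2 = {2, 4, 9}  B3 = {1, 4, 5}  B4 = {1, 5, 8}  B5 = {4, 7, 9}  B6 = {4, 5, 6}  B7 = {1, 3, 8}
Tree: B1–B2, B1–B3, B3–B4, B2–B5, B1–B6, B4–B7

Vertex coverage: the bags together contain {1, 2, 3, 4, 5, 6, 7, 8, 9}, the full vertex set. Edge coverage: each edge of G has both endpoints in at least one bag. Running intersection: for every vertex, the bags containing it form a connected subtree. All three properties hold, so this is a valid tree decomposition of width max|bag| − 1 = 2, and hence tw(G) ≤ 2.

Yes; width 2.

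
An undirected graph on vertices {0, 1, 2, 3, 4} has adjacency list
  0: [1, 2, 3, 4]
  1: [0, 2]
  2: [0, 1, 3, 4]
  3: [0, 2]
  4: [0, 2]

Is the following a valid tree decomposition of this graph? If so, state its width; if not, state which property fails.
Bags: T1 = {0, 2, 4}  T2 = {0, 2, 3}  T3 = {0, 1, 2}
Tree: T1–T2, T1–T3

Every vertex of G appears in some bag (union = {0, 1, 2, 3, 4}); every edge is covered by a bag; and for each vertex v the set of bags containing v is connected in the bag tree. The decomposition is therefore valid. The largest bag has 3 vertices, so the width is 2.

Yes; width 2.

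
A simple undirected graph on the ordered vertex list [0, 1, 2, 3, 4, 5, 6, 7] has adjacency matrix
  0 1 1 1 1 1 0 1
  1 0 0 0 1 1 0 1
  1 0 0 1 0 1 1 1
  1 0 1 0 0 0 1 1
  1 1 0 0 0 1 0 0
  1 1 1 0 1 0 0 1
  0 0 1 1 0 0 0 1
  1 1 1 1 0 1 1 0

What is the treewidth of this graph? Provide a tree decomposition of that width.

Treewidth 3.
Bags: B1 = {0, 1, 5, 7}  B2 = {0, 2, 5, 7}  B3 = {0, 1, 4, 5}  B4 = {0, 2, 3, 7}  B5 = {2, 3, 6, 7}
Tree: B1–B2, B1–B3, B2–B4, B4–B5

The largest bag has 4 vertices, giving width 3; this decomposition certifies tw(G) ≤ 3. On the other hand G contains the 4-clique {0, 2, 3, 7}. A clique must lie in a single bag of any decomposition, so no decomposition can have width below 3. Therefore the treewidth is 3.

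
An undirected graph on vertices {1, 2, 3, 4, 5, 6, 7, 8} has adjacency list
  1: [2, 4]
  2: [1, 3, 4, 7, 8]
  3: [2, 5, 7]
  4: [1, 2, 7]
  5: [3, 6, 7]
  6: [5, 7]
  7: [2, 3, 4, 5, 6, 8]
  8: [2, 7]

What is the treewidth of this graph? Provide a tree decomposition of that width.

Treewidth 2.
One optimal decomposition is:
Bags: B1 = {2, 3, 7}  B2 = {2, 4, 7}  B3 = {3, 5, 7}  B4 = {5, 6, 7}  B5 = {1, 2, 4}  B6 = {2, 7, 8}
Tree: B1–B2, B1–B3, B3–B4, B2–B5, B2–B6

Each bag holds 3 vertices, so the decomposition has width 2, which upper-bounds the treewidth. On the other hand G contains the 3-clique {1, 2, 4}. A clique must lie in a single bag of any decomposition, so no decomposition can have width below 2. Combining the bounds, tw(G) = 2.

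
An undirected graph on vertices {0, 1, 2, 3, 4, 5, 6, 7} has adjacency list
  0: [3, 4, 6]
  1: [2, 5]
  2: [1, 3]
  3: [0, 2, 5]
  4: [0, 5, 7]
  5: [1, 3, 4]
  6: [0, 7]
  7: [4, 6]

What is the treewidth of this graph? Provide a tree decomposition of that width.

Treewidth 2.
Bags: B1 = {4, 6, 7}  B2 = {0, 4, 6}  B3 = {0, 4, 5}  B4 = {0, 3, 5}  B5 = {1, 3, 5}  B6 = {1, 2, 3}
Tree: B1–B2, B2–B3, B3–B4, B4–B5, B5–B6

Each bag holds 3 vertices, so the decomposition has width 2, which upper-bounds the treewidth. The edges 7–6–0–4–7 form a cycle, so G is not a tree and its treewidth is at least 2. The upper and lower bounds meet at 2, so that is the treewidth.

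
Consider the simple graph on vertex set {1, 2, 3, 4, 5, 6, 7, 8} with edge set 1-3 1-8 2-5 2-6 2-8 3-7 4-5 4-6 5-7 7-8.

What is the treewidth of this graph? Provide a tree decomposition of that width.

Treewidth 2.
One optimal decomposition is:
Bags: B1 = {1, 3, 7}  B2 = {1, 7, 8}  B3 = {5, 7, 8}  B4 = {2, 5, 8}  B5 = {2, 4, 5}  B6 = {2, 4, 6}
Tree: B1–B2, B2–B3, B3–B4, B4–B5, B5–B6

Every bag has size at most 3, so the width is 3 − 1 = 2 and tw(G) ≤ 2. For the lower bound, G contains the cycle 3–1–8–7–3, so G is not a forest; only forests have treewidth ≤ 1, hence tw(G) ≥ 2. Combining the bounds, tw(G) = 2.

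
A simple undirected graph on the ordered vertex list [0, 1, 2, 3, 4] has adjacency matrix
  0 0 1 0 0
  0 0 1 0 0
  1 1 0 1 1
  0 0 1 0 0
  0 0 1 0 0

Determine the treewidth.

A width-1 tree decomposition is:
Bags: B1 = {0, 2}  B2 = {2, 4}  B3 = {1, 2}  B4 = {2, 3}
Tree: B1–B2, B1–B3, B3–B4
The largest bag has 2 vertices, giving width 1; this decomposition certifies tw(G) ≤ 1. Since G has at least one edge (e.g. 0–2), it is not an edgeless graph, so tw(G) ≥ 1. Combining the bounds, tw(G) = 1.

1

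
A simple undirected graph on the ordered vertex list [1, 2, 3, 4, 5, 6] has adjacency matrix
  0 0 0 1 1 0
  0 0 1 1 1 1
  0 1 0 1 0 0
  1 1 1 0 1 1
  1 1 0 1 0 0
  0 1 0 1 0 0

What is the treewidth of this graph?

A width-2 tree decomposition is:
Bags: B1 = {2, 4, 6}  B2 = {2, 3, 4}  B3 = {2, 4, 5}  B4 = {1, 4, 5}
Tree: B1–B2, B2–B3, B3–B4
The largest bag has 3 vertices, giving width 2; this decomposition certifies tw(G) ≤ 2. Conversely, {1, 4, 5} is a clique of size 3, and the vertices of any clique must share a bag in every tree decomposition; so some bag has ≥ 3 vertices and tw(G) ≥ 2. Therefore the treewidth is 2.

2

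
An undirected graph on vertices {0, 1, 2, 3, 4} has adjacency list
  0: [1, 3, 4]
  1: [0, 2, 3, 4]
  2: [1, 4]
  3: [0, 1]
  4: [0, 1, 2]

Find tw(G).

2

A width-2 tree decomposition is:
Bags: B1 = {0, 1, 4}  B2 = {0, 1, 3}  B3 = {1, 2, 4}
Tree: B1–B2, B1–B3
Each bag holds 3 vertices, so the decomposition has width 2, which upper-bounds the treewidth. For the lower bound, the 3 vertices {0, 1, 3} are pairwise adjacent, and any tree decomposition puts a clique entirely inside one bag — forcing width ≥ 2. Combining the bounds, tw(G) = 2.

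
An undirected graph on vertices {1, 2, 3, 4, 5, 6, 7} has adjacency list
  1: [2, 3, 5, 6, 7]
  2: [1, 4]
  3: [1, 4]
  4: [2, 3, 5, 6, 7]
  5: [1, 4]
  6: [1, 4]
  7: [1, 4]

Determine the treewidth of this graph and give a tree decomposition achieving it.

Treewidth 2.
One such decomposition:
Bags: B1 = {1, 4, 5}  B2 = {1, 2, 4}  B3 = {1, 3, 4}  B4 = {1, 4, 6}  B5 = {1, 4, 7}
Tree: B1–B2, B2–B3, B3–B4, B4–B5

Every bag has size at most 3, so the width is 3 − 1 = 2 and tw(G) ≤ 2. For the lower bound, G contains the cycle 4–5–1–2–4, so G is not a forest; only forests have treewidth ≤ 1, hence tw(G) ≥ 2. Therefore the treewidth is 2.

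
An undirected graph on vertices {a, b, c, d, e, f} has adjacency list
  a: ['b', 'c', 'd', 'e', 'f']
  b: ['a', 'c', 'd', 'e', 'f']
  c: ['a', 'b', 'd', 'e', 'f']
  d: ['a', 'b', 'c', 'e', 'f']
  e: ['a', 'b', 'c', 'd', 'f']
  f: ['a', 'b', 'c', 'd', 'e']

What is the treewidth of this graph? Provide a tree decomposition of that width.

Treewidth 5.
One such decomposition:
Bags: B1 = {a, b, c, d, e, f}
Tree: (single bag)

A single bag containing all 6 vertices is trivially a valid decomposition of width 5. Conversely, {a, b, c, d, e, f} is a clique of size 6, and the vertices of any clique must share a bag in every tree decomposition; so some bag has ≥ 6 vertices and tw(G) ≥ 5. Therefore the treewidth is 5.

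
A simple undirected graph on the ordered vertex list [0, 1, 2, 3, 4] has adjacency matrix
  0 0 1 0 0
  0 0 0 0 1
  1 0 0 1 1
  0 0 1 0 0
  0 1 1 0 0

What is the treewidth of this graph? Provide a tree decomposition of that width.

Treewidth 1.
One optimal decomposition is:
Bags: B1 = {2, 3}  B2 = {2, 4}  B3 = {0, 2}  B4 = {1, 4}
Tree: B1–B2, B2–B3, B2–B4

Each bag holds 2 vertices, so the decomposition has width 1, which upper-bounds the treewidth. Since G has at least one edge (e.g. 3–2), it is not an edgeless graph, so tw(G) ≥ 1. Combining the bounds, tw(G) = 1.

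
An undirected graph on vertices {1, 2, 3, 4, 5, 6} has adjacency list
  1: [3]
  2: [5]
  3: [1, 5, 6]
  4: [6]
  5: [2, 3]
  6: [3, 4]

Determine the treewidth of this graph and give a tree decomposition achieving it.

Treewidth 1.
Bags: B1 = {3, 6}  B2 = {1, 3}  B3 = {3, 5}  B4 = {4, 6}  B5 = {2, 5}
Tree: B1–B2, B2–B3, B1–B4, B3–B5

Each bag holds 2 vertices, so the decomposition has width 1, which upper-bounds the treewidth. Any graph with an edge has treewidth ≥ 1, and G has the edge 3–6. Hence tw(G) = 1 exactly.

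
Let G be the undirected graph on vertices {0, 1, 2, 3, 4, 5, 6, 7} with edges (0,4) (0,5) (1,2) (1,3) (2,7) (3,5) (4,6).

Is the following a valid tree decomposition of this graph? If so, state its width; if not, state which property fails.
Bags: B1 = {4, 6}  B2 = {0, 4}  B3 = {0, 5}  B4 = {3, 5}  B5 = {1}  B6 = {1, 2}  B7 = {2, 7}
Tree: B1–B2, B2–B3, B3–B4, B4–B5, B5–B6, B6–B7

A tree decomposition must satisfy three properties: every vertex lies in some bag; for every edge, both endpoints lie together in some bag; and for every vertex, the bags containing it form a connected subtree. Here edge (3,1) lies in no bag, so the decomposition is invalid.

No — edge (3,1) lies in no bag.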